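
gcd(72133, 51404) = 1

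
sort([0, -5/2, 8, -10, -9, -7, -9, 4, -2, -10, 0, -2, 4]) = [-10, -10, -9, -9, -7, -5/2, -2, -2, 0, 0, 4, 4, 8]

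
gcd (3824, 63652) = 4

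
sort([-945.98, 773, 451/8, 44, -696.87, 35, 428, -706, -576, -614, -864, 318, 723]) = [-945.98, -864, -706, -696.87, -614, -576, 35, 44, 451/8, 318, 428, 723, 773]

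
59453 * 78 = 4637334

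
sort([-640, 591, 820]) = [-640, 591, 820]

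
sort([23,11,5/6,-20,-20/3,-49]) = [-49,-20,-20/3,5/6,11,23]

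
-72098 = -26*2773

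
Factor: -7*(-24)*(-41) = -1*2^3*3^1*7^1*41^1 = -6888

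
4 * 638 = 2552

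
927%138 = 99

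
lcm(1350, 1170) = 17550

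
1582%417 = 331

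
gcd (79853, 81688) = 1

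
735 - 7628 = -6893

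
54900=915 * 60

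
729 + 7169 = 7898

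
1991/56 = 35 + 31/56 ≈ 35.55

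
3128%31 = 28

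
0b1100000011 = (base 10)771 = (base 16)303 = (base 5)11041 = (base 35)m1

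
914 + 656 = 1570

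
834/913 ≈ 0.913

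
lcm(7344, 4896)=14688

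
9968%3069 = 761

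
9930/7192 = 4965/3596 ≈ 1.38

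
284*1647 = 467748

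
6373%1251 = 118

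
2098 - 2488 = -390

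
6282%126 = 108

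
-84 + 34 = -50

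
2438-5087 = -2649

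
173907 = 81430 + 92477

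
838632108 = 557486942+281145166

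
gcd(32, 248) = 8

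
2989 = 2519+470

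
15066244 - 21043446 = -5977202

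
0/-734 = 0 = 0.00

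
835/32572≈0.0256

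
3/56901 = 1/18967≈0.0000527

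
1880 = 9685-7805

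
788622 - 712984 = 75638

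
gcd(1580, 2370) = 790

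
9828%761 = 696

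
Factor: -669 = -1*3^1*223^1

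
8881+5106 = 13987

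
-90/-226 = 45/113 ≈ 0.398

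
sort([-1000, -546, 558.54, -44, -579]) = [-1000, -579, -546, -44, 558.54]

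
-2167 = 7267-9434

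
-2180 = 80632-82812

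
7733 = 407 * 19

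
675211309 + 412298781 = 1087510090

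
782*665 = 520030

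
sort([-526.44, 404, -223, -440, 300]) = [-526.44, -440, -223, 300, 404]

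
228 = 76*3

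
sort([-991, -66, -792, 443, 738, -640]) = [-991, -792, -640, -66, 443, 738]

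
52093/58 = 898 + 9/58 ≈ 898.16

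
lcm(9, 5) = 45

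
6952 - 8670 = -1718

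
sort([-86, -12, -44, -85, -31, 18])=[-86, -85, -44, -31, -12, 18]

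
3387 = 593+2794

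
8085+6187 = 14272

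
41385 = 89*465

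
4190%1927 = 336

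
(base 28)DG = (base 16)17C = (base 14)1D2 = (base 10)380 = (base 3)112002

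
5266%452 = 294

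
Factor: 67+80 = 3^1*7^2 = 147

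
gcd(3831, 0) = 3831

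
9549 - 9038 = 511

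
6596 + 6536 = 13132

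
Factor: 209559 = 3^1*7^1*17^1*587^1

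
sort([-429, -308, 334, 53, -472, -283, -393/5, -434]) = [-472, -434, -429, -308, -283, -393/5, 53, 334]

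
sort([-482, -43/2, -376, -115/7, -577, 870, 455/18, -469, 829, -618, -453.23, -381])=[-618, -577, -482, -469, -453.23, -381, -376, -43/2, -115/7, 455/18, 829, 870]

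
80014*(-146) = -11682044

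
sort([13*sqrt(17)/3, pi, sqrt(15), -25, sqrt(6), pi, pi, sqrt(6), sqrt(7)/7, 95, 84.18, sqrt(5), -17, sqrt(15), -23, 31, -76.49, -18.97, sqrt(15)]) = [-76.49, -25, -23, -18.97, -17, sqrt(7)/7, sqrt(5), sqrt(6), sqrt(6), pi, pi, pi, sqrt(15), sqrt(15), sqrt(15), 13*sqrt(17)/3, 31, 84.18, 95]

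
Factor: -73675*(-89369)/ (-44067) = -1*3^ (-1)*5^2*7^2*17^1*37^ (-1)*397^ (-1)*421^1*751^1 = -6584261075/44067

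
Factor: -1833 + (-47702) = -1 * 5^1 * 9907^1 = -49535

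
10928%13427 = 10928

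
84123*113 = 9505899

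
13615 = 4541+9074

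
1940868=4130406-2189538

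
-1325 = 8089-9414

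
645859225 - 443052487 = 202806738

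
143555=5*28711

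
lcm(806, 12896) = 12896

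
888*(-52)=-46176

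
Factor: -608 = -1 * 2^5 * 19^1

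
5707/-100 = -57 - 7/100 = -57.07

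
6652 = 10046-3394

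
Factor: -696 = -1 * 2^3 * 3^1 * 29^1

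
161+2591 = 2752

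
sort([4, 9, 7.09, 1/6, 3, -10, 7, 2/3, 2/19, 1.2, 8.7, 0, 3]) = [-10, 0, 2/19, 1/6, 2/3, 1.2, 3, 3, 4, 7, 7.09, 8.7, 9]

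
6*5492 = 32952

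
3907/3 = 1302 + 1/3 ≈ 1302.33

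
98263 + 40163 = 138426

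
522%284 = 238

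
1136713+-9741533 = -8604820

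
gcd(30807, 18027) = 9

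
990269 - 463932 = 526337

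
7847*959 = 7525273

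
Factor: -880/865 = -1 * 2^4 * 11^1 * 173^(-1) = -176/173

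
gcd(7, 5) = 1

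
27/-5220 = -3/580 ≈ -0.00517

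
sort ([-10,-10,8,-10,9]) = [-10,-10,-10,8,9]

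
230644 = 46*5014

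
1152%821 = 331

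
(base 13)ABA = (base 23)3B3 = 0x733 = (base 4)130303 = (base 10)1843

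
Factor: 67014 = 2^1 * 3^3 * 17^1 * 73^1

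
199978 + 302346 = 502324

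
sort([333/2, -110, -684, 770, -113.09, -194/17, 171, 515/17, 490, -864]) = [-864, -684, -113.09, -110, -194/17, 515/17, 333/2, 171, 490, 770]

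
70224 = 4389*16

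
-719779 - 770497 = -1490276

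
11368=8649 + 2719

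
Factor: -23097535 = -1*5^1*4619507^1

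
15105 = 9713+5392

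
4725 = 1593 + 3132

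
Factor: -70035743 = -1*4231^1*16553^1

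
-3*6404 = -19212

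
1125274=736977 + 388297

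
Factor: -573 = -1 * 3^1 * 191^1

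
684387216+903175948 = 1587563164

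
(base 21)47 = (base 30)31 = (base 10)91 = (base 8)133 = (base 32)2r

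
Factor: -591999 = -1 * 3^1 * 41^1 * 4813^1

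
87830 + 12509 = 100339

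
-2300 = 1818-4118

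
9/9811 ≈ 0.000917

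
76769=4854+71915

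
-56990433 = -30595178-26395255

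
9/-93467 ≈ -0.0000963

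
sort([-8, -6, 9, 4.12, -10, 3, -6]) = [-10, -8, -6, -6, 3, 4.12, 9]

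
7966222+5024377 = 12990599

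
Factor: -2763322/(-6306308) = 2^(-1)*19^1*67^(-1)*23531^(-1)*72719^1 = 1381661/3153154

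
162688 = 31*5248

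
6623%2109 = 296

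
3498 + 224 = 3722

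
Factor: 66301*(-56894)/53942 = -1*7^ (-1)*3853^ (-1)*28447^1*66301^1 = -1886064547/26971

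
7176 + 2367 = 9543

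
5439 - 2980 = 2459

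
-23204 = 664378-687582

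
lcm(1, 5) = 5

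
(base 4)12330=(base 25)hj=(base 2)110111100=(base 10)444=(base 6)2020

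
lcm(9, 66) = 198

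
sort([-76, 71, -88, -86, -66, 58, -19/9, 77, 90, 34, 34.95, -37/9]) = [-88, -86, -76, -66, -37/9, -19/9, 34, 34.95, 58, 71, 77, 90]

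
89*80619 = 7175091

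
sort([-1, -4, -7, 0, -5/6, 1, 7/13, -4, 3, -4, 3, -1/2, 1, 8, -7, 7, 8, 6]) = [-7, -7, -4, -4, -4, -1, -5/6, -1/2, 0, 7/13, 1, 1, 3, 3, 6, 7, 8, 8]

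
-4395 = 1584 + -5979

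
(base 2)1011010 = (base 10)90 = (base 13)6c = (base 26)3c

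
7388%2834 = 1720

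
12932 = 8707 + 4225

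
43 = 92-49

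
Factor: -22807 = -1 * 22807^1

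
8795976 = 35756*246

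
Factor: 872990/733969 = 2^1 * 5^1 * 37^(-1) * 83^(-1) * 239^(-1) * 87299^1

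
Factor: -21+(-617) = -1*2^1*11^1*29^1 = -638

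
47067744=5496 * 8564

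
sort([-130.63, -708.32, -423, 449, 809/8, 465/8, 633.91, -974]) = [-974, -708.32, -423, -130.63, 465/8, 809/8, 449, 633.91]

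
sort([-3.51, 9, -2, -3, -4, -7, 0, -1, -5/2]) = [-7, -4, -3.51, -3, -5/2, -2, -1, 0, 9]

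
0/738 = 0 = 0.00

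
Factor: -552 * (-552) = 2^6 * 3^2 * 23^2 = 304704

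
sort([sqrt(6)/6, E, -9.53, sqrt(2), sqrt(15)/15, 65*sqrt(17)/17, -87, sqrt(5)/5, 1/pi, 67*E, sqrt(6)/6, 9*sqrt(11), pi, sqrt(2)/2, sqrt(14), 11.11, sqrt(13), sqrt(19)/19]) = [-87, -9.53, sqrt(19)/19, sqrt(15)/15, 1/pi, sqrt(6)/6, sqrt(6)/6, sqrt(5)/5, sqrt(2)/2, sqrt(2), E, pi, sqrt(13), sqrt(14), 11.11, 65*sqrt(17)/17, 9*sqrt(11), 67*E]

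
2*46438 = 92876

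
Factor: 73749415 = 5^1 * 14749883^1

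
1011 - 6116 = -5105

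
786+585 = 1371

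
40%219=40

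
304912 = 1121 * 272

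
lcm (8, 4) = 8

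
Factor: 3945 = 3^1 * 5^1 * 263^1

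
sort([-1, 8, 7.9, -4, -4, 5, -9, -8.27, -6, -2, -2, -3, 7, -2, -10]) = [-10, -9, -8.27, -6, -4, -4, -3, -2, -2, -2, -1, 5, 7, 7.9, 8]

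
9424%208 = 64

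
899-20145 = -19246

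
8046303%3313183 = 1419937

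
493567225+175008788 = 668576013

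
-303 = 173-476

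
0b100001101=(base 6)1125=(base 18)eh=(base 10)269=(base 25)aj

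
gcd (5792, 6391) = 1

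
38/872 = 19/436 ≈ 0.0436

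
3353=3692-339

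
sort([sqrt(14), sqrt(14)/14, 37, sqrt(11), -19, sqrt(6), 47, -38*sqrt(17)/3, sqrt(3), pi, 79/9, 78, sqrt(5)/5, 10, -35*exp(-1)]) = [-38*sqrt(17)/3, -19, -35*exp(-1), sqrt(14)/14, sqrt(5)/5, sqrt(3), sqrt(6), pi, sqrt(11), sqrt(14), 79/9, 10, 37, 47, 78]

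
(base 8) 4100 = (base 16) 840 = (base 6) 13440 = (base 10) 2112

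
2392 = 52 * 46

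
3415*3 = 10245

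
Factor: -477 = -1*3^2*53^1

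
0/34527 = 0 = 0.00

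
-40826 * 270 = -11023020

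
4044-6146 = -2102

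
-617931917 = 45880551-663812468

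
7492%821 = 103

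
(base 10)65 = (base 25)2f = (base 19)38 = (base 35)1u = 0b1000001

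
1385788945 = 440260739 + 945528206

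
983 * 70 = 68810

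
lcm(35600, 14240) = 71200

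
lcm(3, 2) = 6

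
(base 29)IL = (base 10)543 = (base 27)K3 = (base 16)21F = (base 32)GV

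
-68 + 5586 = 5518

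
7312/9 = 812 + 4/9 ≈ 812.44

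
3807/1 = 3807 = 3807.00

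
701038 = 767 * 914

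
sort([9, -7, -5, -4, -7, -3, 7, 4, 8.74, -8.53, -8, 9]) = [-8.53, -8, -7, -7, -5, -4, -3, 4, 7, 8.74, 9, 9]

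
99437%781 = 250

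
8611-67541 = -58930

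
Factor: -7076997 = -1*3^3*262111^1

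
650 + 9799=10449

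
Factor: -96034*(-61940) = 2^3*5^1*19^1*163^1*48017^1 = 5948345960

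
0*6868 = 0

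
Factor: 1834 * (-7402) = -1 * 2^2 * 7^1 * 131^1 * 3701^1 = -13575268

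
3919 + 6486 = 10405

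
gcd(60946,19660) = 1966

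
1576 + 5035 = 6611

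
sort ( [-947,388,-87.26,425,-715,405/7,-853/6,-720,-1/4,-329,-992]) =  [-992,-947,-720,-715,-329,-853/6,-87.26,-1/4,405/7,388,425]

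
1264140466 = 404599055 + 859541411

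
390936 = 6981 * 56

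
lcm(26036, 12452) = 286396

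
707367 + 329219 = 1036586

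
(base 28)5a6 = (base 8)10156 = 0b1000001101110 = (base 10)4206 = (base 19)bc7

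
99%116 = 99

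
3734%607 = 92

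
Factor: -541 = -1*541^1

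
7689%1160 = 729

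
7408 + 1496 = 8904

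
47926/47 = 1019 + 33/47 ≈ 1019.70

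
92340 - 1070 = 91270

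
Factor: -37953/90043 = -1*3^2*127^(-1)*709^(-1)*4217^1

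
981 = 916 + 65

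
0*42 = 0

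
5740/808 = 1435/202 ≈ 7.10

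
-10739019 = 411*(-26129)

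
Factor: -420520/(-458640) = 2^(-1)*3^(-2)*7^(-2)*13^(-1)*10513^1 = 10513/11466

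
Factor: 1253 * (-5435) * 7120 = -1 * 2^4 * 5^2 * 7^1 * 89^1 * 179^1 * 1087^1 = -48487591600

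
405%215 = 190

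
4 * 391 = 1564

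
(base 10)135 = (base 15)90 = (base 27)50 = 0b10000111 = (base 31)4b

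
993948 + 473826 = 1467774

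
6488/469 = 13 + 391/469 ≈ 13.83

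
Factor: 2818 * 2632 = 2^4 * 7^1 * 47^1 * 1409^1 = 7416976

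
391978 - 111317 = 280661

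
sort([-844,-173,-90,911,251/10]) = [-844,-173,-90,251/10,911]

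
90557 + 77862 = 168419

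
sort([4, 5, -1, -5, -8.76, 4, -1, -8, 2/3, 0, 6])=[-8.76, -8, -5, -1, -1, 0, 2/3, 4, 4, 5, 6]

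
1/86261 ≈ 0.0000116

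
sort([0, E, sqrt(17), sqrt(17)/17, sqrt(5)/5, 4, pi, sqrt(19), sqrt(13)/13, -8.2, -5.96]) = [-8.2, -5.96, 0, sqrt(17)/17, sqrt(13)/13, sqrt(5)/5, E, pi, 4, sqrt(17), sqrt(19)]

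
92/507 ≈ 0.181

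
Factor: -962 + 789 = -1*173^1 = -173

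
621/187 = 3+60/187 ≈ 3.32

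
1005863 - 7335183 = -6329320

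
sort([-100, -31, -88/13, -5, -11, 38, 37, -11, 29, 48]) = [-100, -31, -11, -11, -88/13, -5, 29, 37, 38, 48]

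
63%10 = 3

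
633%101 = 27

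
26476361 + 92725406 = 119201767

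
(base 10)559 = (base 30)ij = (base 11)469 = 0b1000101111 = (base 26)ld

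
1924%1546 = 378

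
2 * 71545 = 143090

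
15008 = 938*16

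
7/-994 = -1/142 ≈ -0.00704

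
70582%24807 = 20968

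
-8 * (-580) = 4640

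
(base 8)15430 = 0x1b18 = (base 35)5n6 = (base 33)6c6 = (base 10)6936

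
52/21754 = 26/10877 ≈ 0.00239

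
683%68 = 3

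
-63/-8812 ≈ 0.00715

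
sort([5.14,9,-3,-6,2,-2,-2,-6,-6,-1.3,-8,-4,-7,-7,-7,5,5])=[-8,-7,-7,-7,-6,-6,-6,-4,-3,-2,-2,-1.3,2,5,5,5.14,9]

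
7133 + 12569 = 19702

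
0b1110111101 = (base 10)957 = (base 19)2c7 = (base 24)1fl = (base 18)2h3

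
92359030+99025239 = 191384269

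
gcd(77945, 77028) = 917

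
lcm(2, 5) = 10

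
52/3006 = 26/1503 ≈ 0.0173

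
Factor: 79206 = 2^1*3^1*43^1*307^1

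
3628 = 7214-3586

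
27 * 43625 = 1177875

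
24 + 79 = 103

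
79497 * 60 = 4769820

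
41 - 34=7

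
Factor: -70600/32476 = -1*2^1*5^2*23^(-1) = -50/23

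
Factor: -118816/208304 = -1*2^1*79^1*277^ (-1) = -158/277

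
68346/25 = 2733+21/25 = 2733.84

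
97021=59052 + 37969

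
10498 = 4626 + 5872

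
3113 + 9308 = 12421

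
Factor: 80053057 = 7^1*43^1*265957^1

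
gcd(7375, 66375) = 7375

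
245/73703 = 35/10529 ≈ 0.00332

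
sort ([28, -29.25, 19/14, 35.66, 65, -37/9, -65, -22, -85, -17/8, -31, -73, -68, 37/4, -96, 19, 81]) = [-96, -85, -73, -68, -65, -31, -29.25, -22, -37/9, -17/8, 19/14, 37/4, 19, 28, 35.66, 65, 81]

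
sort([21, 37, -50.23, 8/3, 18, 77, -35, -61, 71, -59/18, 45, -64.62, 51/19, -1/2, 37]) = [-64.62, -61, -50.23, -35, -59/18, -1/2, 8/3, 51/19, 18, 21, 37, 37, 45, 71, 77]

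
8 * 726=5808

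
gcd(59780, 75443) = 1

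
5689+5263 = 10952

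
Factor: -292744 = -1*2^3*23^1*37^1*43^1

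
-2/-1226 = 1/613 ≈ 0.00163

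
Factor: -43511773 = -1 * 43511773^1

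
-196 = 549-745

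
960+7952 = 8912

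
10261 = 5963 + 4298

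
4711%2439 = 2272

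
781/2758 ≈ 0.283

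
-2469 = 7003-9472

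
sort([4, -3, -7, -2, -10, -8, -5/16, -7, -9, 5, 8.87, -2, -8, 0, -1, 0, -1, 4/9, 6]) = [-10, -9, -8, -8, -7, -7, -3, -2, -2, -1, -1, -5/16, 0, 0, 4/9, 4, 5, 6, 8.87]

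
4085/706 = 5+555/706 ≈ 5.79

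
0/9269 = 0 = 0.00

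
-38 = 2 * (-19)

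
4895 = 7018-2123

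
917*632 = 579544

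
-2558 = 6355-8913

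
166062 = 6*27677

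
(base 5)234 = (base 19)3c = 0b1000101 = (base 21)36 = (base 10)69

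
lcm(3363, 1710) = 100890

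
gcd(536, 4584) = 8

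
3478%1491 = 496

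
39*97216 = 3791424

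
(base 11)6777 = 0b10001011010101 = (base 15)2997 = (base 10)8917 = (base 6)105141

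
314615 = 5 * 62923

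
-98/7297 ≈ -0.0134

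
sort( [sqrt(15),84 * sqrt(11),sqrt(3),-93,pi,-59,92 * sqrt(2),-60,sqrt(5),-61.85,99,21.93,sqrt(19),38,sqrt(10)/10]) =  [-93,-61.85,-60,-59,sqrt(10)/10,sqrt(3),sqrt(5),pi,sqrt(15),sqrt(19),21.93,38,99,92 * sqrt(2),84 * sqrt(11)]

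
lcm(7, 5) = 35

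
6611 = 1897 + 4714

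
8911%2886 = 253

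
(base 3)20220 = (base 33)5l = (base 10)186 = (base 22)8a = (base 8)272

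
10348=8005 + 2343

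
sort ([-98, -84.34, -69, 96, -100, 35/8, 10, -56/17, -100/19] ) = [-100, -98, -84.34, -69, -100/19, -56/17, 35/8, 10, 96] 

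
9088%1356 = 952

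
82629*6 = 495774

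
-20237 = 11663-31900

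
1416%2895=1416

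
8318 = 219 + 8099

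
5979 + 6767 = 12746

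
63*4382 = 276066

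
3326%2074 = 1252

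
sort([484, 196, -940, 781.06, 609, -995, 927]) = [-995, -940, 196, 484, 609, 781.06, 927]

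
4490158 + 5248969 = 9739127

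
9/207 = 1/23 ≈ 0.0435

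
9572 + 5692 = 15264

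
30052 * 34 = 1021768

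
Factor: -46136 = -1*2^3*73^1*79^1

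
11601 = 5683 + 5918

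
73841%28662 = 16517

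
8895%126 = 75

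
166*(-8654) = -1436564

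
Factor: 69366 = 2^1*3^1*11^1*1051^1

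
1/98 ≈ 0.0102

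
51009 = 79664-28655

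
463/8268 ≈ 0.0560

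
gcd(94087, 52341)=1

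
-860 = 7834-8694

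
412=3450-3038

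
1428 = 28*51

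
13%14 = 13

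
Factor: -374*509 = -1*2^1*11^1*17^1*509^1 = -190366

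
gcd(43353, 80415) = 9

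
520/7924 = 130/1981 ≈ 0.0656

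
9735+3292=13027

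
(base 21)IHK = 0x207B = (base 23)FGC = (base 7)33146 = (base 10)8315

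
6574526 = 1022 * 6433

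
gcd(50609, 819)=13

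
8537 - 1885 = 6652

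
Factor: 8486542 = 2^1*37^1*73^1*1571^1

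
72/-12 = -6 = -6.00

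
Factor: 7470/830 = 3^2 = 9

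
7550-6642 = 908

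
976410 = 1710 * 571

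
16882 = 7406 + 9476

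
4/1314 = 2/657≈0.00304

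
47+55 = 102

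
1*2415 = 2415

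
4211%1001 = 207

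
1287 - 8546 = -7259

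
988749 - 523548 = 465201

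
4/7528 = 1/1882 ≈ 0.000531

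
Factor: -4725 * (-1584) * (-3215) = -1 * 2^4 * 3^5 * 5^3 * 7^1 * 11^1 * 643^1 = -24062346000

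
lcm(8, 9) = 72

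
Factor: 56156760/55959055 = 2^3 * 3^3 * 11^1 * 29^1 * 41^(-1) * 163^1 * 272971^(-1) = 11231352/11191811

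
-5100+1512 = -3588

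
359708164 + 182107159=541815323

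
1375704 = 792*1737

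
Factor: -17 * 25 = -1 * 5^2 * 17^1 = -425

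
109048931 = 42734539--66314392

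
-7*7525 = -52675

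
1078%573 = 505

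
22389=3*7463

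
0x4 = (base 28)4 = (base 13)4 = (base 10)4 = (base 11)4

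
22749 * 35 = 796215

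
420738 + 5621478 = 6042216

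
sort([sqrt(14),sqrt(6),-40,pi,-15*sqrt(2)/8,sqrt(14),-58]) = [-58,-40,-15*sqrt(2)/8,sqrt(6),pi,sqrt(14),sqrt(14)]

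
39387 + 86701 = 126088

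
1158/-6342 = -193/1057 ≈ -0.183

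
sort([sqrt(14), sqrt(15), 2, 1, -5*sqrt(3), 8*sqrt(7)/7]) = [-5*sqrt(3), 1, 2, 8*sqrt(7)/7, sqrt(14), sqrt(15)]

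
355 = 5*71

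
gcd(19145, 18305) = 35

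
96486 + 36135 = 132621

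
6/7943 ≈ 0.000755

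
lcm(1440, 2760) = 33120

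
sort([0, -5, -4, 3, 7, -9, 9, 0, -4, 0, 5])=[-9, -5, -4, -4, 0, 0, 0, 3, 5, 7, 9]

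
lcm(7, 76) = 532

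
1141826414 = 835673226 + 306153188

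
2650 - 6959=-4309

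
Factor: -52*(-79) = 2^2*13^1*79^1 = 4108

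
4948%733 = 550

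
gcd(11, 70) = 1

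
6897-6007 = 890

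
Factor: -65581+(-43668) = -1*7^1*15607^1 = -109249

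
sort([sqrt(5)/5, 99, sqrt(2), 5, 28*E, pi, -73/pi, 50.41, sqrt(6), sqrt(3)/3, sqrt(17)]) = [-73/pi, sqrt(5)/5, sqrt(3)/3, sqrt(2), sqrt(6), pi, sqrt(17), 5, 50.41, 28*E, 99]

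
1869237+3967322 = 5836559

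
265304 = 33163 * 8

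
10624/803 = 13 + 185/803 ≈ 13.23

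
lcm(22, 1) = 22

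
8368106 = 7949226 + 418880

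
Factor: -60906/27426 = -1*7^(-1)*653^(-1)*10151^1 = -10151/4571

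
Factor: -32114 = -1*2^1*16057^1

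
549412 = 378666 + 170746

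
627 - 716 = -89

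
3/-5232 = -1/1744 ≈ -0.000573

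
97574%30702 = 5468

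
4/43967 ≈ 0.0000910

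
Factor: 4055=5^1*811^1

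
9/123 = 3/41 ≈ 0.0732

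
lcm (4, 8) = 8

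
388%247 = 141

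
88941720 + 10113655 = 99055375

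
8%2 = 0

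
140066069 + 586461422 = 726527491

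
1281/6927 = 427/2309 ≈ 0.185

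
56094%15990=8124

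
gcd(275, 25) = 25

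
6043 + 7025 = 13068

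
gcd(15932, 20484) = 2276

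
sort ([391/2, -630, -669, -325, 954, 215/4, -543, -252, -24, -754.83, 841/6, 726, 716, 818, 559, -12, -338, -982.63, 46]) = [-982.63, -754.83, -669, -630, -543, -338, -325, -252, -24, -12, 46, 215/4, 841/6, 391/2, 559, 716, 726, 818, 954]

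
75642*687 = 51966054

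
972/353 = 2 + 266/353 ≈ 2.75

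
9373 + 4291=13664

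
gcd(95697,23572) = 1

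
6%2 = 0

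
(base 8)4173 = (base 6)14015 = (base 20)58b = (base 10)2171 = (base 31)281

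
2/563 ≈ 0.00355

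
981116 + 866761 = 1847877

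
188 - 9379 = -9191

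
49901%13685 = 8846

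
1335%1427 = 1335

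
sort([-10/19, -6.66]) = [-6.66, -10/19]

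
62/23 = 2 + 16/23 ≈ 2.70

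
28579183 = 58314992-29735809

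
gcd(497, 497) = 497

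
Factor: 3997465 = 5^1*17^1*131^1*359^1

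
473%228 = 17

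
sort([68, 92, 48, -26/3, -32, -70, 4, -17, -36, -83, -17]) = [-83, -70, -36, -32, -17, -17, -26/3, 4, 48, 68, 92]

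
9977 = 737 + 9240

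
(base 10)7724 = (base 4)1320230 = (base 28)9no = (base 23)edj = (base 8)17054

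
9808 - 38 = 9770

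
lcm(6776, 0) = 0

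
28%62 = 28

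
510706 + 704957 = 1215663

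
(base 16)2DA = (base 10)730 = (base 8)1332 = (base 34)LG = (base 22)1B4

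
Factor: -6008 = -1*2^3*751^1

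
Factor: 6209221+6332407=2^2 * 11^1 * 149^1 * 1913^1=12541628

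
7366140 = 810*9094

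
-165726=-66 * 2511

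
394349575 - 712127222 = -317777647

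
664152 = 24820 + 639332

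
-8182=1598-9780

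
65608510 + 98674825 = 164283335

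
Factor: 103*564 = 2^2*3^1*47^1*103^1 = 58092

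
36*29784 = 1072224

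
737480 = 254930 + 482550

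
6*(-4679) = -28074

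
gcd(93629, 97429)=1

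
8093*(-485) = -3925105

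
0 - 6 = -6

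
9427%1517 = 325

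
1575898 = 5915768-4339870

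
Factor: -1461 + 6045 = 2^3*3^1*191^1 = 4584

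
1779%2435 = 1779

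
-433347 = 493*(-879)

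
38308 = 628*61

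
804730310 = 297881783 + 506848527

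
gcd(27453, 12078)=3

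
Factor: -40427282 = -1*2^1*7^1*2887663^1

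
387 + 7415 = 7802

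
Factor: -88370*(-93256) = 2^4*5^1*8837^1*11657^1 = 8241032720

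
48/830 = 24/415 ≈ 0.0578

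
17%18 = 17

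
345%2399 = 345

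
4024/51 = 78 + 46/51 ≈ 78.90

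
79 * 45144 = 3566376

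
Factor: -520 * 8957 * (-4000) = 2^8 * 5^4 * 13^3 * 53^1 = 18630560000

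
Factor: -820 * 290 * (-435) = 2^3 * 3^1 * 5^3 * 29^2 * 41^1 = 103443000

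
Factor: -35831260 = -1*2^2*5^1*1791563^1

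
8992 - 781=8211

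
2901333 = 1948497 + 952836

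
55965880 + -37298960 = 18666920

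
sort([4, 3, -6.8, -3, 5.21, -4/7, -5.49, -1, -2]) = [-6.8, -5.49, -3, -2, -1, -4/7, 3, 4, 5.21]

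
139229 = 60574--78655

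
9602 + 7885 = 17487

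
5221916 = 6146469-924553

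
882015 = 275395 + 606620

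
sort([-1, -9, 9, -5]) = [-9, -5, -1, 9]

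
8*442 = 3536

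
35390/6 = 17695/3 ≈ 5898.33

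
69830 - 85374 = -15544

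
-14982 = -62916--47934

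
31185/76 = 410 + 25/76 ≈ 410.33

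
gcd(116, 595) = 1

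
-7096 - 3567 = -10663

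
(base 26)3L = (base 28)3F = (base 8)143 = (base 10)99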